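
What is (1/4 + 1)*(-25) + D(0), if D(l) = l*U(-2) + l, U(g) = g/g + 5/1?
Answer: -125/4 ≈ -31.250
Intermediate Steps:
U(g) = 6 (U(g) = 1 + 5*1 = 1 + 5 = 6)
D(l) = 7*l (D(l) = l*6 + l = 6*l + l = 7*l)
(1/4 + 1)*(-25) + D(0) = (1/4 + 1)*(-25) + 7*0 = (1*(1/4) + 1)*(-25) + 0 = (1/4 + 1)*(-25) + 0 = (5/4)*(-25) + 0 = -125/4 + 0 = -125/4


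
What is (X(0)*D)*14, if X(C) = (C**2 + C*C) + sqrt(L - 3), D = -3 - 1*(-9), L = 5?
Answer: 84*sqrt(2) ≈ 118.79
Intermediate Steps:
D = 6 (D = -3 + 9 = 6)
X(C) = sqrt(2) + 2*C**2 (X(C) = (C**2 + C*C) + sqrt(5 - 3) = (C**2 + C**2) + sqrt(2) = 2*C**2 + sqrt(2) = sqrt(2) + 2*C**2)
(X(0)*D)*14 = ((sqrt(2) + 2*0**2)*6)*14 = ((sqrt(2) + 2*0)*6)*14 = ((sqrt(2) + 0)*6)*14 = (sqrt(2)*6)*14 = (6*sqrt(2))*14 = 84*sqrt(2)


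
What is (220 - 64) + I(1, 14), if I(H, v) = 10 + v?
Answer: 180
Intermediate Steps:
(220 - 64) + I(1, 14) = (220 - 64) + (10 + 14) = 156 + 24 = 180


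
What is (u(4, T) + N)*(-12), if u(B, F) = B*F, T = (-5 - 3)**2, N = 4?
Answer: -3120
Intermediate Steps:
T = 64 (T = (-8)**2 = 64)
(u(4, T) + N)*(-12) = (4*64 + 4)*(-12) = (256 + 4)*(-12) = 260*(-12) = -3120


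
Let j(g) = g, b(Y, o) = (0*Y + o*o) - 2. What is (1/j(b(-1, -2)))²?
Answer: ¼ ≈ 0.25000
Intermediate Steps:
b(Y, o) = -2 + o² (b(Y, o) = (0 + o²) - 2 = o² - 2 = -2 + o²)
(1/j(b(-1, -2)))² = (1/(-2 + (-2)²))² = (1/(-2 + 4))² = (1/2)² = (½)² = ¼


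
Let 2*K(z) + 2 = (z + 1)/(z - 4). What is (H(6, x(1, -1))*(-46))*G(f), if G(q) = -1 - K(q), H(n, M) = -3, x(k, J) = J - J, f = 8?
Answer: -621/4 ≈ -155.25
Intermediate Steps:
x(k, J) = 0
K(z) = -1 + (1 + z)/(2*(-4 + z)) (K(z) = -1 + ((z + 1)/(z - 4))/2 = -1 + ((1 + z)/(-4 + z))/2 = -1 + (1 + z)/(2*(-4 + z)))
G(q) = -1 - (9 - q)/(2*(-4 + q))
(H(6, x(1, -1))*(-46))*G(f) = (-3*(-46))*((-1 - 1*8)/(2*(-4 + 8))) = 138*((1/2)*(-1 - 8)/4) = 138*((1/2)*(1/4)*(-9)) = 138*(-9/8) = -621/4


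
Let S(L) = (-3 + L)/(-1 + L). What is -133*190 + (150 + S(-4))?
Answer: -125593/5 ≈ -25119.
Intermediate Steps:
S(L) = (-3 + L)/(-1 + L)
-133*190 + (150 + S(-4)) = -133*190 + (150 + (-3 - 4)/(-1 - 4)) = -25270 + (150 - 7/(-5)) = -25270 + (150 - ⅕*(-7)) = -25270 + (150 + 7/5) = -25270 + 757/5 = -125593/5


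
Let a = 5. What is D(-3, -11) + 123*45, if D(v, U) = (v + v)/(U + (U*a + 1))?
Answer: 359781/65 ≈ 5535.1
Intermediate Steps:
D(v, U) = 2*v/(1 + 6*U) (D(v, U) = (v + v)/(U + (U*5 + 1)) = (2*v)/(U + (5*U + 1)) = (2*v)/(U + (1 + 5*U)) = (2*v)/(1 + 6*U) = 2*v/(1 + 6*U))
D(-3, -11) + 123*45 = 2*(-3)/(1 + 6*(-11)) + 123*45 = 2*(-3)/(1 - 66) + 5535 = 2*(-3)/(-65) + 5535 = 2*(-3)*(-1/65) + 5535 = 6/65 + 5535 = 359781/65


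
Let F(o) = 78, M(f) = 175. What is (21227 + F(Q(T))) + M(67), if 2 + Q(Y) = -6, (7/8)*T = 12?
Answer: 21480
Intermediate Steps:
T = 96/7 (T = (8/7)*12 = 96/7 ≈ 13.714)
Q(Y) = -8 (Q(Y) = -2 - 6 = -8)
(21227 + F(Q(T))) + M(67) = (21227 + 78) + 175 = 21305 + 175 = 21480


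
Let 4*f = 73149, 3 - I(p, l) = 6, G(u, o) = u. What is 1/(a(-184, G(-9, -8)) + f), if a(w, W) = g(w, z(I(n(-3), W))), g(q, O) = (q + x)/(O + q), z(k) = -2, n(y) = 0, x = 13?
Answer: 124/2267733 ≈ 5.4680e-5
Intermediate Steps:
I(p, l) = -3 (I(p, l) = 3 - 1*6 = 3 - 6 = -3)
f = 73149/4 (f = (¼)*73149 = 73149/4 ≈ 18287.)
g(q, O) = (13 + q)/(O + q) (g(q, O) = (q + 13)/(O + q) = (13 + q)/(O + q))
a(w, W) = (13 + w)/(-2 + w)
1/(a(-184, G(-9, -8)) + f) = 1/((13 - 184)/(-2 - 184) + 73149/4) = 1/(-171/(-186) + 73149/4) = 1/(-1/186*(-171) + 73149/4) = 1/(57/62 + 73149/4) = 1/(2267733/124) = 124/2267733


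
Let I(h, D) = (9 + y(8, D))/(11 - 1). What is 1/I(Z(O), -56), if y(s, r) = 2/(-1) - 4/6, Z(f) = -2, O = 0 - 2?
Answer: 30/19 ≈ 1.5789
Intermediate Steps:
O = -2
y(s, r) = -8/3 (y(s, r) = 2*(-1) - 4*1/6 = -2 - 2/3 = -8/3)
I(h, D) = 19/30 (I(h, D) = (9 - 8/3)/(11 - 1) = (19/3)/10 = (19/3)*(1/10) = 19/30)
1/I(Z(O), -56) = 1/(19/30) = 30/19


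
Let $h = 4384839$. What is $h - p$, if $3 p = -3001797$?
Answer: $5385438$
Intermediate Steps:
$p = -1000599$ ($p = \frac{1}{3} \left(-3001797\right) = -1000599$)
$h - p = 4384839 - -1000599 = 4384839 + 1000599 = 5385438$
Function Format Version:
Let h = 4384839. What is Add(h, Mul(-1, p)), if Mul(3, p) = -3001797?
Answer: 5385438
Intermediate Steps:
p = -1000599 (p = Mul(Rational(1, 3), -3001797) = -1000599)
Add(h, Mul(-1, p)) = Add(4384839, Mul(-1, -1000599)) = Add(4384839, 1000599) = 5385438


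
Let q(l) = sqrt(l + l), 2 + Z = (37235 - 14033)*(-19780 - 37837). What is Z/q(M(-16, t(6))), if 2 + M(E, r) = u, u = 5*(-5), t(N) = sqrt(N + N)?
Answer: 668414818*I*sqrt(6)/9 ≈ 1.8192e+8*I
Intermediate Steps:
Z = -1336829636 (Z = -2 + (37235 - 14033)*(-19780 - 37837) = -2 + 23202*(-57617) = -2 - 1336829634 = -1336829636)
t(N) = sqrt(2)*sqrt(N) (t(N) = sqrt(2*N) = sqrt(2)*sqrt(N))
u = -25
M(E, r) = -27 (M(E, r) = -2 - 25 = -27)
q(l) = sqrt(2)*sqrt(l) (q(l) = sqrt(2*l) = sqrt(2)*sqrt(l))
Z/q(M(-16, t(6))) = -1336829636*(-I*sqrt(6)/18) = -(-668414818)*I*sqrt(6)/9 = 668414818*I*sqrt(6)/9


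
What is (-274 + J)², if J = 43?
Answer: 53361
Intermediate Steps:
(-274 + J)² = (-274 + 43)² = (-231)² = 53361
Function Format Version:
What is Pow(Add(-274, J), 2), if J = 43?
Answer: 53361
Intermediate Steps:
Pow(Add(-274, J), 2) = Pow(Add(-274, 43), 2) = Pow(-231, 2) = 53361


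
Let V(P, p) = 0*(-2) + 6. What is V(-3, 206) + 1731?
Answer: 1737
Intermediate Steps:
V(P, p) = 6 (V(P, p) = 0 + 6 = 6)
V(-3, 206) + 1731 = 6 + 1731 = 1737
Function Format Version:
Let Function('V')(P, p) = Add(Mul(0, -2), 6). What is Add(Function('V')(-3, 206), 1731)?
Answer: 1737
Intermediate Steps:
Function('V')(P, p) = 6 (Function('V')(P, p) = Add(0, 6) = 6)
Add(Function('V')(-3, 206), 1731) = Add(6, 1731) = 1737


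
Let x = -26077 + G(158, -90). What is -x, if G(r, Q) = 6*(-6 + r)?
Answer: 25165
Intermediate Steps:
G(r, Q) = -36 + 6*r
x = -25165 (x = -26077 + (-36 + 6*158) = -26077 + (-36 + 948) = -26077 + 912 = -25165)
-x = -1*(-25165) = 25165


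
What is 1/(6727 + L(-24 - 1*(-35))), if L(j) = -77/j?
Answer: 1/6720 ≈ 0.00014881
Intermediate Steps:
1/(6727 + L(-24 - 1*(-35))) = 1/(6727 - 77/(-24 - 1*(-35))) = 1/(6727 - 77/(-24 + 35)) = 1/(6727 - 77/11) = 1/(6727 - 77*1/11) = 1/(6727 - 7) = 1/6720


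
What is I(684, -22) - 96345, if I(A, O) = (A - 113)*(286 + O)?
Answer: 54399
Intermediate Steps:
I(A, O) = (-113 + A)*(286 + O)
I(684, -22) - 96345 = (-32318 - 113*(-22) + 286*684 + 684*(-22)) - 96345 = (-32318 + 2486 + 195624 - 15048) - 96345 = 150744 - 96345 = 54399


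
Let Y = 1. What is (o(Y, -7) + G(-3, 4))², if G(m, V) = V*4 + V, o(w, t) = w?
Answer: 441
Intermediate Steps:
G(m, V) = 5*V (G(m, V) = 4*V + V = 5*V)
(o(Y, -7) + G(-3, 4))² = (1 + 5*4)² = (1 + 20)² = 21² = 441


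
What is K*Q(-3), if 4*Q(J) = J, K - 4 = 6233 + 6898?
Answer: -39405/4 ≈ -9851.3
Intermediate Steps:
K = 13135 (K = 4 + (6233 + 6898) = 4 + 13131 = 13135)
Q(J) = J/4
K*Q(-3) = 13135*((¼)*(-3)) = 13135*(-¾) = -39405/4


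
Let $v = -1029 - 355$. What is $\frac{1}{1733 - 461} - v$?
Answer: $\frac{1760449}{1272} \approx 1384.0$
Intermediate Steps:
$v = -1384$
$\frac{1}{1733 - 461} - v = \frac{1}{1733 - 461} - -1384 = \frac{1}{1272} + 1384 = \frac{1760449}{1272}$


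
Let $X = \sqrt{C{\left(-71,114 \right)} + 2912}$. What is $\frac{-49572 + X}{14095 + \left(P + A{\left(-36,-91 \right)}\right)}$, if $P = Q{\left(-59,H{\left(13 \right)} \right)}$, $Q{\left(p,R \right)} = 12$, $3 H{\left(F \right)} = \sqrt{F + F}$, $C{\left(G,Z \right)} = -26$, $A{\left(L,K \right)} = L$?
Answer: $- \frac{49572}{14071} + \frac{\sqrt{2886}}{14071} \approx -3.5192$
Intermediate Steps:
$H{\left(F \right)} = \frac{\sqrt{2} \sqrt{F}}{3}$ ($H{\left(F \right)} = \frac{\sqrt{F + F}}{3} = \frac{\sqrt{2 F}}{3} = \frac{\sqrt{2} \sqrt{F}}{3}$)
$P = 12$
$X = \sqrt{2886}$ ($X = \sqrt{-26 + 2912} = \sqrt{2886} \approx 53.721$)
$\frac{-49572 + X}{14095 + \left(P + A{\left(-36,-91 \right)}\right)} = \frac{-49572 + \sqrt{2886}}{14095 + \left(12 - 36\right)} = \frac{-49572 + \sqrt{2886}}{14095 - 24} = \frac{-49572 + \sqrt{2886}}{14071} = \left(-49572 + \sqrt{2886}\right) \frac{1}{14071} = - \frac{49572}{14071} + \frac{\sqrt{2886}}{14071}$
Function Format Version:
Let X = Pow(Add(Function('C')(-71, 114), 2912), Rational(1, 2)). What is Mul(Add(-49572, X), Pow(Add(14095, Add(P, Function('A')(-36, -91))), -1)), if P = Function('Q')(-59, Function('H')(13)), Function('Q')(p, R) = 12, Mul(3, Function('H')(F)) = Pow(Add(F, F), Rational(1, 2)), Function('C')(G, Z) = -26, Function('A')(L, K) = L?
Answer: Add(Rational(-49572, 14071), Mul(Rational(1, 14071), Pow(2886, Rational(1, 2)))) ≈ -3.5192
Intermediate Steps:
Function('H')(F) = Mul(Rational(1, 3), Pow(2, Rational(1, 2)), Pow(F, Rational(1, 2))) (Function('H')(F) = Mul(Rational(1, 3), Pow(Add(F, F), Rational(1, 2))) = Mul(Rational(1, 3), Pow(Mul(2, F), Rational(1, 2))) = Mul(Rational(1, 3), Mul(Pow(2, Rational(1, 2)), Pow(F, Rational(1, 2)))) = Mul(Rational(1, 3), Pow(2, Rational(1, 2)), Pow(F, Rational(1, 2))))
P = 12
X = Pow(2886, Rational(1, 2)) (X = Pow(Add(-26, 2912), Rational(1, 2)) = Pow(2886, Rational(1, 2)) ≈ 53.721)
Mul(Add(-49572, X), Pow(Add(14095, Add(P, Function('A')(-36, -91))), -1)) = Mul(Add(-49572, Pow(2886, Rational(1, 2))), Pow(Add(14095, Add(12, -36)), -1)) = Mul(Add(-49572, Pow(2886, Rational(1, 2))), Pow(Add(14095, -24), -1)) = Mul(Add(-49572, Pow(2886, Rational(1, 2))), Pow(14071, -1)) = Mul(Add(-49572, Pow(2886, Rational(1, 2))), Rational(1, 14071)) = Add(Rational(-49572, 14071), Mul(Rational(1, 14071), Pow(2886, Rational(1, 2))))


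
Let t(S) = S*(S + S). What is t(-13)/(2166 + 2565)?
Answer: 338/4731 ≈ 0.071444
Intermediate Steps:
t(S) = 2*S² (t(S) = S*(2*S) = 2*S²)
t(-13)/(2166 + 2565) = (2*(-13)²)/(2166 + 2565) = (2*169)/4731 = (1/4731)*338 = 338/4731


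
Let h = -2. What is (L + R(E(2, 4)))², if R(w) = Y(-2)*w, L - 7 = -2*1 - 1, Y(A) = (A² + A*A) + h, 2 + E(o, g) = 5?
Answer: 484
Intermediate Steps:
E(o, g) = 3 (E(o, g) = -2 + 5 = 3)
Y(A) = -2 + 2*A² (Y(A) = (A² + A*A) - 2 = (A² + A²) - 2 = 2*A² - 2 = -2 + 2*A²)
L = 4 (L = 7 + (-2*1 - 1) = 7 + (-2 - 1) = 7 - 3 = 4)
R(w) = 6*w (R(w) = (-2 + 2*(-2)²)*w = (-2 + 2*4)*w = (-2 + 8)*w = 6*w)
(L + R(E(2, 4)))² = (4 + 6*3)² = (4 + 18)² = 22² = 484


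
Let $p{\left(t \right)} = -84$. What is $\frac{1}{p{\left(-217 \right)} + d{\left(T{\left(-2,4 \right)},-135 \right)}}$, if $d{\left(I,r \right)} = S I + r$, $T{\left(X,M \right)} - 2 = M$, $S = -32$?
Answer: $- \frac{1}{411} \approx -0.0024331$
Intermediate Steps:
$T{\left(X,M \right)} = 2 + M$
$d{\left(I,r \right)} = r - 32 I$ ($d{\left(I,r \right)} = - 32 I + r = r - 32 I$)
$\frac{1}{p{\left(-217 \right)} + d{\left(T{\left(-2,4 \right)},-135 \right)}} = \frac{1}{-84 - \left(135 + 32 \left(2 + 4\right)\right)} = \frac{1}{-84 - 327} = \frac{1}{-411} = - \frac{1}{411}$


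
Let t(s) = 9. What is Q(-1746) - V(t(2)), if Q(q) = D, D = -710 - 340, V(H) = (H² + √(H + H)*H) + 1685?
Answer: -2816 - 27*√2 ≈ -2854.2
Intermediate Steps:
V(H) = 1685 + H² + √2*H^(3/2) (V(H) = (H² + √(2*H)*H) + 1685 = (H² + (√2*√H)*H) + 1685 = (H² + √2*H^(3/2)) + 1685 = 1685 + H² + √2*H^(3/2))
D = -1050
Q(q) = -1050
Q(-1746) - V(t(2)) = -1050 - (1685 + 9² + √2*9^(3/2)) = -1050 - (1685 + 81 + √2*27) = -1050 - (1685 + 81 + 27*√2) = -1050 - (1766 + 27*√2) = -1050 + (-1766 - 27*√2) = -2816 - 27*√2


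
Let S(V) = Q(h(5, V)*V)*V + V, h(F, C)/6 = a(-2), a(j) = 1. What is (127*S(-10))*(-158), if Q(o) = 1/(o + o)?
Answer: 1193927/6 ≈ 1.9899e+5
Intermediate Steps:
h(F, C) = 6 (h(F, C) = 6*1 = 6)
Q(o) = 1/(2*o)
S(V) = 1/12 + V (S(V) = (1/(2*((6*V))))*V + V = ((1/(6*V))/2)*V + V = (1/(12*V))*V + V = 1/12 + V)
(127*S(-10))*(-158) = (127*(1/12 - 10))*(-158) = (127*(-119/12))*(-158) = -15113/12*(-158) = 1193927/6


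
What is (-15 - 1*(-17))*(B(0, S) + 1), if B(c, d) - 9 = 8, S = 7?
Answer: 36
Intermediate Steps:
B(c, d) = 17 (B(c, d) = 9 + 8 = 17)
(-15 - 1*(-17))*(B(0, S) + 1) = (-15 - 1*(-17))*(17 + 1) = (-15 + 17)*18 = 2*18 = 36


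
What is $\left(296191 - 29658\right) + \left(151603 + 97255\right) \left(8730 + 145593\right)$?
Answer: $38404779667$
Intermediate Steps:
$\left(296191 - 29658\right) + \left(151603 + 97255\right) \left(8730 + 145593\right) = 266533 + 248858 \cdot 154323 = 266533 + 38404513134 = 38404779667$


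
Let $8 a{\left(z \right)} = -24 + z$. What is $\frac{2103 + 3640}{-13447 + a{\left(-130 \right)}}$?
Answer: $- \frac{22972}{53865} \approx -0.42647$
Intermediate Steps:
$a{\left(z \right)} = -3 + \frac{z}{8}$ ($a{\left(z \right)} = \frac{-24 + z}{8} = -3 + \frac{z}{8}$)
$\frac{2103 + 3640}{-13447 + a{\left(-130 \right)}} = \frac{2103 + 3640}{-13447 + \left(-3 + \frac{1}{8} \left(-130\right)\right)} = \frac{5743}{-13447 - \frac{77}{4}} = \frac{5743}{- \frac{53865}{4}} = 5743 \left(- \frac{4}{53865}\right) = - \frac{22972}{53865}$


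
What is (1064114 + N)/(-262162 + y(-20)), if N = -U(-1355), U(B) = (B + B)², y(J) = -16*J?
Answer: 3139993/130921 ≈ 23.984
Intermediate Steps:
U(B) = 4*B² (U(B) = (2*B)² = 4*B²)
N = -7344100 (N = -4*(-1355)² = -4*1836025 = -1*7344100 = -7344100)
(1064114 + N)/(-262162 + y(-20)) = (1064114 - 7344100)/(-262162 - 16*(-20)) = -6279986/(-262162 + 320) = -6279986/(-261842) = -6279986*(-1/261842) = 3139993/130921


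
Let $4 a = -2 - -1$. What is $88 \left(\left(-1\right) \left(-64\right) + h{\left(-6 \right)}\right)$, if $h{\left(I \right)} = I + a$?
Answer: $5082$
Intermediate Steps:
$a = - \frac{1}{4}$ ($a = \frac{-2 - -1}{4} = \frac{-2 + 1}{4} = \frac{1}{4} \left(-1\right) = - \frac{1}{4} \approx -0.25$)
$h{\left(I \right)} = - \frac{1}{4} + I$ ($h{\left(I \right)} = I - \frac{1}{4} = - \frac{1}{4} + I$)
$88 \left(\left(-1\right) \left(-64\right) + h{\left(-6 \right)}\right) = 88 \left(\left(-1\right) \left(-64\right) - \frac{25}{4}\right) = 88 \left(64 - \frac{25}{4}\right) = 88 \cdot \frac{231}{4} = 5082$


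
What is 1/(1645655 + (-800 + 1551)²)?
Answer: 1/2209656 ≈ 4.5256e-7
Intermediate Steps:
1/(1645655 + (-800 + 1551)²) = 1/(1645655 + 751²) = 1/(1645655 + 564001) = 1/2209656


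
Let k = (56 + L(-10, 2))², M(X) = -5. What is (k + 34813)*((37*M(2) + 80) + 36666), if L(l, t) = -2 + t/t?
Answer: 1383395118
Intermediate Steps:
L(l, t) = -1 (L(l, t) = -2 + 1 = -1)
k = 3025 (k = (56 - 1)² = 55² = 3025)
(k + 34813)*((37*M(2) + 80) + 36666) = (3025 + 34813)*((37*(-5) + 80) + 36666) = 37838*((-185 + 80) + 36666) = 37838*(-105 + 36666) = 37838*36561 = 1383395118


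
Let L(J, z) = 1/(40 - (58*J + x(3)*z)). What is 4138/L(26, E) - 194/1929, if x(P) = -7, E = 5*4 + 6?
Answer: -10265111966/1929 ≈ -5.3215e+6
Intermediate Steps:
E = 26 (E = 20 + 6 = 26)
L(J, z) = 1/(40 - 58*J + 7*z) (L(J, z) = 1/(40 - (58*J - 7*z)) = 1/(40 - (-7*z + 58*J)) = 1/(40 + (-58*J + 7*z)) = 1/(40 - 58*J + 7*z))
4138/L(26, E) - 194/1929 = 4138/(1/(40 - 58*26 + 7*26)) - 194/1929 = 4138/(1/(40 - 1508 + 182)) - 194*1/1929 = 4138/(1/(-1286)) - 194/1929 = 4138/(-1/1286) - 194/1929 = 4138*(-1286) - 194/1929 = -5321468 - 194/1929 = -10265111966/1929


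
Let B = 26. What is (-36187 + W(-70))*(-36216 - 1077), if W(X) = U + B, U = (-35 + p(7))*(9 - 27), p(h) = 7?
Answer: 1329756501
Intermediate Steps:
U = 504 (U = (-35 + 7)*(9 - 27) = -28*(-18) = 504)
W(X) = 530 (W(X) = 504 + 26 = 530)
(-36187 + W(-70))*(-36216 - 1077) = (-36187 + 530)*(-36216 - 1077) = -35657*(-37293) = 1329756501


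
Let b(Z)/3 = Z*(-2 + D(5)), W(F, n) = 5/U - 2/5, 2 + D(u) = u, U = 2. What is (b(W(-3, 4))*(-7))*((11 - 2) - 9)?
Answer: 0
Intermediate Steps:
D(u) = -2 + u
W(F, n) = 21/10 (W(F, n) = 5/2 - 2/5 = 5*(½) - 2*⅕ = 5/2 - ⅖ = 21/10)
b(Z) = 3*Z (b(Z) = 3*(Z*(-2 + (-2 + 5))) = 3*(Z*(-2 + 3)) = 3*(Z*1) = 3*Z)
(b(W(-3, 4))*(-7))*((11 - 2) - 9) = ((3*(21/10))*(-7))*((11 - 2) - 9) = ((63/10)*(-7))*(9 - 9) = -441/10*0 = 0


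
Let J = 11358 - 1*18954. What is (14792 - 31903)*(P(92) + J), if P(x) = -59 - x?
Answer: 132558917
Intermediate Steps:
J = -7596 (J = 11358 - 18954 = -7596)
(14792 - 31903)*(P(92) + J) = (14792 - 31903)*((-59 - 1*92) - 7596) = -17111*((-59 - 92) - 7596) = -17111*(-151 - 7596) = -17111*(-7747) = 132558917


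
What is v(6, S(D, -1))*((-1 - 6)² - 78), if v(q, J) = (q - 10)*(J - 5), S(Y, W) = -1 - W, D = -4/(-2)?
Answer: -580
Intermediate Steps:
D = 2 (D = -4*(-½) = 2)
v(q, J) = (-10 + q)*(-5 + J)
v(6, S(D, -1))*((-1 - 6)² - 78) = (50 - 10*(-1 - 1*(-1)) - 5*6 + (-1 - 1*(-1))*6)*((-1 - 6)² - 78) = (50 - 10*(-1 + 1) - 30 + (-1 + 1)*6)*((-7)² - 78) = (50 - 10*0 - 30 + 0*6)*(49 - 78) = (50 + 0 - 30 + 0)*(-29) = 20*(-29) = -580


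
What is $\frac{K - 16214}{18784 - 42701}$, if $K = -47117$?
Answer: $\frac{63331}{23917} \approx 2.6479$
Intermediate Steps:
$\frac{K - 16214}{18784 - 42701} = \frac{-47117 - 16214}{18784 - 42701} = - \frac{63331}{-23917} = \left(-63331\right) \left(- \frac{1}{23917}\right) = \frac{63331}{23917}$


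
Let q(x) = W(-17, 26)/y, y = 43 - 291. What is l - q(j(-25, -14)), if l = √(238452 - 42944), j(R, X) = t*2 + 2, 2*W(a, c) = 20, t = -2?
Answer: 5/124 + 2*√48877 ≈ 442.20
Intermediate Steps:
W(a, c) = 10 (W(a, c) = (½)*20 = 10)
j(R, X) = -2 (j(R, X) = -2*2 + 2 = -4 + 2 = -2)
l = 2*√48877 (l = √195508 = 2*√48877 ≈ 442.16)
y = -248
q(x) = -5/124 (q(x) = 10/(-248) = 10*(-1/248) = -5/124)
l - q(j(-25, -14)) = 2*√48877 - 1*(-5/124) = 2*√48877 + 5/124 = 5/124 + 2*√48877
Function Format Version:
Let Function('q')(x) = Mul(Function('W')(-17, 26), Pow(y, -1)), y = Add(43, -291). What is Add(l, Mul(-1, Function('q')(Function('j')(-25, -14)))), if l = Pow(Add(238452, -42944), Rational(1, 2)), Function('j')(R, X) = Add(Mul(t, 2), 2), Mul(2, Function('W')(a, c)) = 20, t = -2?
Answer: Add(Rational(5, 124), Mul(2, Pow(48877, Rational(1, 2)))) ≈ 442.20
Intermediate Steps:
Function('W')(a, c) = 10 (Function('W')(a, c) = Mul(Rational(1, 2), 20) = 10)
Function('j')(R, X) = -2 (Function('j')(R, X) = Add(Mul(-2, 2), 2) = Add(-4, 2) = -2)
l = Mul(2, Pow(48877, Rational(1, 2))) (l = Pow(195508, Rational(1, 2)) = Mul(2, Pow(48877, Rational(1, 2))) ≈ 442.16)
y = -248
Function('q')(x) = Rational(-5, 124) (Function('q')(x) = Mul(10, Pow(-248, -1)) = Mul(10, Rational(-1, 248)) = Rational(-5, 124))
Add(l, Mul(-1, Function('q')(Function('j')(-25, -14)))) = Add(Mul(2, Pow(48877, Rational(1, 2))), Mul(-1, Rational(-5, 124))) = Add(Mul(2, Pow(48877, Rational(1, 2))), Rational(5, 124)) = Add(Rational(5, 124), Mul(2, Pow(48877, Rational(1, 2))))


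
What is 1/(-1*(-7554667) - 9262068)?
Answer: -1/1707401 ≈ -5.8569e-7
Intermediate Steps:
1/(-1*(-7554667) - 9262068) = 1/(7554667 - 9262068) = 1/(-1707401) = -1/1707401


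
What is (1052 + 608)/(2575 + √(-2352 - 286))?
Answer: 4274500/6633263 - 1660*I*√2638/6633263 ≈ 0.6444 - 0.012853*I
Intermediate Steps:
(1052 + 608)/(2575 + √(-2352 - 286)) = 1660/(2575 + √(-2638)) = 1660/(2575 + I*√2638)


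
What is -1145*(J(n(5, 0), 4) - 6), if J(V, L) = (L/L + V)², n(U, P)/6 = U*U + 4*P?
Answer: -26100275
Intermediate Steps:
n(U, P) = 6*U² + 24*P (n(U, P) = 6*(U*U + 4*P) = 6*(U² + 4*P) = 6*U² + 24*P)
J(V, L) = (1 + V)²
-1145*(J(n(5, 0), 4) - 6) = -1145*((1 + (6*5² + 24*0))² - 6) = -1145*((1 + (6*25 + 0))² - 6) = -1145*((1 + (150 + 0))² - 6) = -1145*((1 + 150)² - 6) = -1145*(151² - 6) = -1145*(22801 - 6) = -1145*22795 = -26100275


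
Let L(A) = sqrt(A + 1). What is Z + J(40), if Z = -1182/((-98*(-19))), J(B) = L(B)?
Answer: -591/931 + sqrt(41) ≈ 5.7683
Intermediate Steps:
L(A) = sqrt(1 + A)
J(B) = sqrt(1 + B)
Z = -591/931 (Z = -1182/1862 = -1*591/931 = -591/931 ≈ -0.63480)
Z + J(40) = -591/931 + sqrt(1 + 40) = -591/931 + sqrt(41)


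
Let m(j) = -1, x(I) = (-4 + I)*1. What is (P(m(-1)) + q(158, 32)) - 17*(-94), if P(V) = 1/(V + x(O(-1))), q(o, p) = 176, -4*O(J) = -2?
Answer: 15964/9 ≈ 1773.8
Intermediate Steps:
O(J) = 1/2 (O(J) = -1/4*(-2) = 1/2)
x(I) = -4 + I
P(V) = 1/(-7/2 + V) (P(V) = 1/(V + (-4 + 1/2)) = 1/(V - 7/2) = 1/(-7/2 + V))
(P(m(-1)) + q(158, 32)) - 17*(-94) = (2/(-7 + 2*(-1)) + 176) - 17*(-94) = (2/(-7 - 2) + 176) + 1598 = (2/(-9) + 176) + 1598 = (2*(-1/9) + 176) + 1598 = (-2/9 + 176) + 1598 = 1582/9 + 1598 = 15964/9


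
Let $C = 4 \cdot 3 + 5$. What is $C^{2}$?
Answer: $289$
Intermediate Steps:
$C = 17$ ($C = 12 + 5 = 17$)
$C^{2} = 17^{2} = 289$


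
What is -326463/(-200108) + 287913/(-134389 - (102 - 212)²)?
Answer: -9790456197/29313620812 ≈ -0.33399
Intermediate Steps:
-326463/(-200108) + 287913/(-134389 - (102 - 212)²) = -326463*(-1/200108) + 287913/(-134389 - 1*(-110)²) = 326463/200108 + 287913/(-134389 - 1*12100) = 326463/200108 + 287913/(-134389 - 12100) = 326463/200108 + 287913/(-146489) = 326463/200108 + 287913*(-1/146489) = 326463/200108 - 287913/146489 = -9790456197/29313620812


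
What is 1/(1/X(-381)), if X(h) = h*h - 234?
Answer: 144927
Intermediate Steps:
X(h) = -234 + h² (X(h) = h² - 234 = -234 + h²)
1/(1/X(-381)) = 1/(1/(-234 + (-381)²)) = 1/(1/(-234 + 145161)) = 1/(1/144927) = 144927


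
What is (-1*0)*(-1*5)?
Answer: 0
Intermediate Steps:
(-1*0)*(-1*5) = 0*(-5) = 0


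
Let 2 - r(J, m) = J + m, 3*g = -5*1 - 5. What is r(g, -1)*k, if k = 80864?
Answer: 1536416/3 ≈ 5.1214e+5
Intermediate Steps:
g = -10/3 (g = (-5*1 - 5)/3 = (-5 - 5)/3 = (1/3)*(-10) = -10/3 ≈ -3.3333)
r(J, m) = 2 - J - m (r(J, m) = 2 - (J + m) = 2 + (-J - m) = 2 - J - m)
r(g, -1)*k = (2 - 1*(-10/3) - 1*(-1))*80864 = (2 + 10/3 + 1)*80864 = (19/3)*80864 = 1536416/3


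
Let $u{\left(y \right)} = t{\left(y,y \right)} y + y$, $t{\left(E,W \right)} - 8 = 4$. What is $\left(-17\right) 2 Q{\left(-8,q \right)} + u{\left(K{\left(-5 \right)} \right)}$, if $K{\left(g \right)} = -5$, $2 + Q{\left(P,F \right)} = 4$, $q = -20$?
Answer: $-133$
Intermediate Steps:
$Q{\left(P,F \right)} = 2$ ($Q{\left(P,F \right)} = -2 + 4 = 2$)
$t{\left(E,W \right)} = 12$ ($t{\left(E,W \right)} = 8 + 4 = 12$)
$u{\left(y \right)} = 13 y$ ($u{\left(y \right)} = 12 y + y = 13 y$)
$\left(-17\right) 2 Q{\left(-8,q \right)} + u{\left(K{\left(-5 \right)} \right)} = \left(-17\right) 2 \cdot 2 + 13 \left(-5\right) = \left(-34\right) 2 - 65 = -68 - 65 = -133$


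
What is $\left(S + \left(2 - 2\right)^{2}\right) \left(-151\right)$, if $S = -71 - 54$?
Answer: $18875$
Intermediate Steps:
$S = -125$
$\left(S + \left(2 - 2\right)^{2}\right) \left(-151\right) = \left(-125 + \left(2 - 2\right)^{2}\right) \left(-151\right) = \left(-125 + 0^{2}\right) \left(-151\right) = \left(-125 + 0\right) \left(-151\right) = \left(-125\right) \left(-151\right) = 18875$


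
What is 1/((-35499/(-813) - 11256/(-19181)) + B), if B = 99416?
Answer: 5198051/516999457365 ≈ 1.0054e-5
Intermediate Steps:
1/((-35499/(-813) - 11256/(-19181)) + B) = 1/((-35499/(-813) - 11256/(-19181)) + 99416) = 1/((-35499*(-1/813) - 11256*(-1/19181)) + 99416) = 1/((11833/271 + 11256/19181) + 99416) = 1/(230019149/5198051 + 99416) = 1/(516999457365/5198051) = 5198051/516999457365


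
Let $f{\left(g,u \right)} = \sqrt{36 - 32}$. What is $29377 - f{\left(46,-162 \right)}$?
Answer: $29375$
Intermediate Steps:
$f{\left(g,u \right)} = 2$ ($f{\left(g,u \right)} = \sqrt{4} = 2$)
$29377 - f{\left(46,-162 \right)} = 29377 - 2 = 29375$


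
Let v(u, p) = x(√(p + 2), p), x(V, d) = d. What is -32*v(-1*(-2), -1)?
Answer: 32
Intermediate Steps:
v(u, p) = p
-32*v(-1*(-2), -1) = -32*(-1) = 32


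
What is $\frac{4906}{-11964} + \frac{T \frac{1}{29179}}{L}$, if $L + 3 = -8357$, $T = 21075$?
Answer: $- \frac{59850215797}{145922778408} \approx -0.41015$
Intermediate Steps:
$L = -8360$ ($L = -3 - 8357 = -8360$)
$\frac{4906}{-11964} + \frac{T \frac{1}{29179}}{L} = \frac{4906}{-11964} + \frac{21075 \cdot \frac{1}{29179}}{-8360} = 4906 \left(- \frac{1}{11964}\right) + 21075 \cdot \frac{1}{29179} \left(- \frac{1}{8360}\right) = - \frac{2453}{5982} + \frac{21075}{29179} \left(- \frac{1}{8360}\right) = - \frac{2453}{5982} - \frac{4215}{48787288} = - \frac{59850215797}{145922778408}$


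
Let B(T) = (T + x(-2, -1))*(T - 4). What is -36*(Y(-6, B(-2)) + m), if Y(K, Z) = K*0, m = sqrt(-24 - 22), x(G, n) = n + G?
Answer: -36*I*sqrt(46) ≈ -244.16*I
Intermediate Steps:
x(G, n) = G + n
m = I*sqrt(46) (m = sqrt(-46) = I*sqrt(46) ≈ 6.7823*I)
B(T) = (-4 + T)*(-3 + T) (B(T) = (T + (-2 - 1))*(T - 4) = (T - 3)*(-4 + T) = (-3 + T)*(-4 + T) = (-4 + T)*(-3 + T))
Y(K, Z) = 0
-36*(Y(-6, B(-2)) + m) = -36*(0 + I*sqrt(46)) = -36*I*sqrt(46)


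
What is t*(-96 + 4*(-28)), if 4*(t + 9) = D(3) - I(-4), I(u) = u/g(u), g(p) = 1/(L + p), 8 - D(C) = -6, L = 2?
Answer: 1560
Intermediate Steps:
D(C) = 14 (D(C) = 8 - 1*(-6) = 8 + 6 = 14)
g(p) = 1/(2 + p)
I(u) = u*(2 + u) (I(u) = u/(1/(2 + u)) = u*(2 + u))
t = -15/2 (t = -9 + (14 - (-4)*(2 - 4))/4 = -9 + (14 - (-4)*(-2))/4 = -9 + (14 - 1*8)/4 = -9 + (14 - 8)/4 = -9 + (1/4)*6 = -9 + 3/2 = -15/2 ≈ -7.5000)
t*(-96 + 4*(-28)) = -15*(-96 + 4*(-28))/2 = -15*(-96 - 112)/2 = -15/2*(-208) = 1560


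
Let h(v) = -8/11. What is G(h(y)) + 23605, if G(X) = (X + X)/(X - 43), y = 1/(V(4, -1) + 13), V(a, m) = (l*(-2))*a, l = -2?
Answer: 11354021/481 ≈ 23605.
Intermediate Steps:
V(a, m) = 4*a (V(a, m) = (-2*(-2))*a = 4*a)
y = 1/29 (y = 1/(4*4 + 13) = 1/(16 + 13) = 1/29 ≈ 0.034483)
h(v) = -8/11 (h(v) = -8*1/11 = -8/11)
G(X) = 2*X/(-43 + X) (G(X) = (2*X)/(-43 + X) = 2*X/(-43 + X))
G(h(y)) + 23605 = 2*(-8/11)/(-43 - 8/11) + 23605 = 2*(-8/11)/(-481/11) + 23605 = 2*(-8/11)*(-11/481) + 23605 = 16/481 + 23605 = 11354021/481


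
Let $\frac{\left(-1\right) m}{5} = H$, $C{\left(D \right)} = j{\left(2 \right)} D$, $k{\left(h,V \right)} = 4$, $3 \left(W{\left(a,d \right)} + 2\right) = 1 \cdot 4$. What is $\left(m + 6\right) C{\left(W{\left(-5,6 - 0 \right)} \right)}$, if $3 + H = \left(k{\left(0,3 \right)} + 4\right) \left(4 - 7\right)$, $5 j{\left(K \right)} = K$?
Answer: $- \frac{188}{5} \approx -37.6$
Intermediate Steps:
$j{\left(K \right)} = \frac{K}{5}$
$W{\left(a,d \right)} = - \frac{2}{3}$ ($W{\left(a,d \right)} = -2 + \frac{1 \cdot 4}{3} = -2 + \frac{1}{3} \cdot 4 = -2 + \frac{4}{3} = - \frac{2}{3}$)
$C{\left(D \right)} = \frac{2 D}{5}$ ($C{\left(D \right)} = \frac{1}{5} \cdot 2 D = \frac{2 D}{5}$)
$H = -27$ ($H = -3 + \left(4 + 4\right) \left(4 - 7\right) = -3 + 8 \left(-3\right) = -3 - 24 = -27$)
$m = 135$ ($m = \left(-5\right) \left(-27\right) = 135$)
$\left(m + 6\right) C{\left(W{\left(-5,6 - 0 \right)} \right)} = \left(135 + 6\right) \frac{2}{5} \left(- \frac{2}{3}\right) = 141 \left(- \frac{4}{15}\right) = - \frac{188}{5}$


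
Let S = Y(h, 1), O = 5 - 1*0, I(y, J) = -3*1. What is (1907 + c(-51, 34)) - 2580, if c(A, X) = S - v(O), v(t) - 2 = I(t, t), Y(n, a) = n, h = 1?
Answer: -671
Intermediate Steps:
I(y, J) = -3
O = 5 (O = 5 + 0 = 5)
S = 1
v(t) = -1 (v(t) = 2 - 3 = -1)
c(A, X) = 2 (c(A, X) = 1 - 1*(-1) = 1 + 1 = 2)
(1907 + c(-51, 34)) - 2580 = (1907 + 2) - 2580 = 1909 - 2580 = -671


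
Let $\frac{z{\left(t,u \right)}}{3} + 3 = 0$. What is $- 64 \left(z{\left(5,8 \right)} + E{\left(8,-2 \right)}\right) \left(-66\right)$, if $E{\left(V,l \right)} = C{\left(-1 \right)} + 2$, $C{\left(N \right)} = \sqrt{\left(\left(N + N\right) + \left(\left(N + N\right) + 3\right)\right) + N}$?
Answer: $-29568 + 4224 i \sqrt{2} \approx -29568.0 + 5973.6 i$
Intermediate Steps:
$z{\left(t,u \right)} = -9$ ($z{\left(t,u \right)} = -9 + 3 \cdot 0 = -9 + 0 = -9$)
$C{\left(N \right)} = \sqrt{3 + 5 N}$ ($C{\left(N \right)} = \sqrt{\left(2 N + \left(2 N + 3\right)\right) + N} = \sqrt{\left(2 N + \left(3 + 2 N\right)\right) + N} = \sqrt{\left(3 + 4 N\right) + N} = \sqrt{3 + 5 N}$)
$E{\left(V,l \right)} = 2 + i \sqrt{2}$ ($E{\left(V,l \right)} = \sqrt{3 + 5 \left(-1\right)} + 2 = \sqrt{3 - 5} + 2 = \sqrt{-2} + 2 = i \sqrt{2} + 2 = 2 + i \sqrt{2}$)
$- 64 \left(z{\left(5,8 \right)} + E{\left(8,-2 \right)}\right) \left(-66\right) = - 64 \left(-9 + \left(2 + i \sqrt{2}\right)\right) \left(-66\right) = - 64 \left(-7 + i \sqrt{2}\right) \left(-66\right) = \left(448 - 64 i \sqrt{2}\right) \left(-66\right) = -29568 + 4224 i \sqrt{2}$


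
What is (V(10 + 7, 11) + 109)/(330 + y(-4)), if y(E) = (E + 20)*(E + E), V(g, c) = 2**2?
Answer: 113/202 ≈ 0.55941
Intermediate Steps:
V(g, c) = 4
y(E) = 2*E*(20 + E) (y(E) = (20 + E)*(2*E) = 2*E*(20 + E))
(V(10 + 7, 11) + 109)/(330 + y(-4)) = (4 + 109)/(330 + 2*(-4)*(20 - 4)) = 113/(330 + 2*(-4)*16) = 113/(330 - 128) = 113/202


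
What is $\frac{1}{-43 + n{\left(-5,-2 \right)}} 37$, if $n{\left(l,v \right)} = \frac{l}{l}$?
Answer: $- \frac{37}{42} \approx -0.88095$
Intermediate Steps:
$n{\left(l,v \right)} = 1$
$\frac{1}{-43 + n{\left(-5,-2 \right)}} 37 = \frac{1}{-43 + 1} \cdot 37 = \frac{1}{-42} \cdot 37 = \left(- \frac{1}{42}\right) 37 = - \frac{37}{42}$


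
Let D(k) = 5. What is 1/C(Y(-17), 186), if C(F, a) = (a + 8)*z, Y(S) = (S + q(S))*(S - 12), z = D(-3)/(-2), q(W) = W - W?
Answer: -1/485 ≈ -0.0020619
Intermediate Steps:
q(W) = 0
z = -5/2 (z = 5/(-2) = 5*(-½) = -5/2 ≈ -2.5000)
Y(S) = S*(-12 + S) (Y(S) = (S + 0)*(S - 12) = S*(-12 + S))
C(F, a) = -20 - 5*a/2 (C(F, a) = (a + 8)*(-5/2) = (8 + a)*(-5/2) = -20 - 5*a/2)
1/C(Y(-17), 186) = 1/(-20 - 5/2*186) = 1/(-20 - 465) = 1/(-485) = -1/485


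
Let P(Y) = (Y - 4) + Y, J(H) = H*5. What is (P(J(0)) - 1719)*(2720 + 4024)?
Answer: -11619912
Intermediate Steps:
J(H) = 5*H
P(Y) = -4 + 2*Y (P(Y) = (-4 + Y) + Y = -4 + 2*Y)
(P(J(0)) - 1719)*(2720 + 4024) = ((-4 + 2*(5*0)) - 1719)*(2720 + 4024) = ((-4 + 2*0) - 1719)*6744 = ((-4 + 0) - 1719)*6744 = (-4 - 1719)*6744 = -1723*6744 = -11619912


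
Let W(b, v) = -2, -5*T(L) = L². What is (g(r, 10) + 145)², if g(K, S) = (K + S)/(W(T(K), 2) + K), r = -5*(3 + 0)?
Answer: 6100900/289 ≈ 21110.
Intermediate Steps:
T(L) = -L²/5
r = -15 (r = -5*3 = -15)
g(K, S) = (K + S)/(-2 + K)
(g(r, 10) + 145)² = ((-15 + 10)/(-2 - 15) + 145)² = (-5/(-17) + 145)² = (-1/17*(-5) + 145)² = (5/17 + 145)² = (2470/17)² = 6100900/289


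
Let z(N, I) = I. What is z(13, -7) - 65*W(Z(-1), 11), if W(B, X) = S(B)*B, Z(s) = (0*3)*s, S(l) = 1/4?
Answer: -7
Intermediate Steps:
S(l) = ¼
Z(s) = 0 (Z(s) = 0*s = 0)
W(B, X) = B/4
z(13, -7) - 65*W(Z(-1), 11) = -7 - 65*0/4 = -7 - 65*0 = -7 + 0 = -7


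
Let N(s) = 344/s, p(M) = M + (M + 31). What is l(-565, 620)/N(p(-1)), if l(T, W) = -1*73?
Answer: -2117/344 ≈ -6.1541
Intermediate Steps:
p(M) = 31 + 2*M (p(M) = M + (31 + M) = 31 + 2*M)
l(T, W) = -73
l(-565, 620)/N(p(-1)) = -73/(344/(31 + 2*(-1))) = -73/(344/(31 - 2)) = -73/(344/29) = -73/(344*(1/29)) = -73/344/29 = -73*29/344 = -2117/344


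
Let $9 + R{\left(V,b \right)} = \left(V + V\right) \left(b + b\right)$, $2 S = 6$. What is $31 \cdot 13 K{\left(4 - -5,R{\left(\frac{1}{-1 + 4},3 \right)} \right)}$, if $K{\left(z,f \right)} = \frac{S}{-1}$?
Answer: $-1209$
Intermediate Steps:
$S = 3$ ($S = \frac{1}{2} \cdot 6 = 3$)
$R{\left(V,b \right)} = -9 + 4 V b$ ($R{\left(V,b \right)} = -9 + \left(V + V\right) \left(b + b\right) = -9 + 2 V 2 b = -9 + 4 V b$)
$K{\left(z,f \right)} = -3$ ($K{\left(z,f \right)} = \frac{3}{-1} = 3 \left(-1\right) = -3$)
$31 \cdot 13 K{\left(4 - -5,R{\left(\frac{1}{-1 + 4},3 \right)} \right)} = 31 \cdot 13 \left(-3\right) = 403 \left(-3\right) = -1209$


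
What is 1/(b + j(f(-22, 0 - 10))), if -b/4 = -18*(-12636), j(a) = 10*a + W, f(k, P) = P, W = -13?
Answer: -1/909905 ≈ -1.0990e-6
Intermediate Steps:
j(a) = -13 + 10*a (j(a) = 10*a - 13 = -13 + 10*a)
b = -909792 (b = -(-72)*(-12636) = -4*227448 = -909792)
1/(b + j(f(-22, 0 - 10))) = 1/(-909792 + (-13 + 10*(0 - 10))) = 1/(-909792 + (-13 + 10*(-10))) = 1/(-909792 + (-13 - 100)) = 1/(-909792 - 113) = 1/(-909905) = -1/909905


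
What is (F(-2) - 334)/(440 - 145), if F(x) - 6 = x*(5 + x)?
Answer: -334/295 ≈ -1.1322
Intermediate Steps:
F(x) = 6 + x*(5 + x)
(F(-2) - 334)/(440 - 145) = ((6 + (-2)² + 5*(-2)) - 334)/(440 - 145) = ((6 + 4 - 10) - 334)/295 = (0 - 334)*(1/295) = -334*1/295 = -334/295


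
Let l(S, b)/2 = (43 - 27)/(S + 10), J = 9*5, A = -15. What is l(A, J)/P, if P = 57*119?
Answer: -32/33915 ≈ -0.00094354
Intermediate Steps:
J = 45
P = 6783
l(S, b) = 32/(10 + S) (l(S, b) = 2*((43 - 27)/(S + 10)) = 2*(16/(10 + S)) = 32/(10 + S))
l(A, J)/P = (32/(10 - 15))/6783 = (32/(-5))*(1/6783) = (32*(-⅕))*(1/6783) = -32/5*1/6783 = -32/33915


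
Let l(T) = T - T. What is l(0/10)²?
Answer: 0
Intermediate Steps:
l(T) = 0
l(0/10)² = 0² = 0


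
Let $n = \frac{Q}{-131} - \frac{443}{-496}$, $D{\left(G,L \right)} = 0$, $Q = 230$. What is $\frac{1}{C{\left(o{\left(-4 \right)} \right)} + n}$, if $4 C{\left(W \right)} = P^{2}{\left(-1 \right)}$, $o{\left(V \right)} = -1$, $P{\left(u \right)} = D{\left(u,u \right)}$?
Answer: $- \frac{64976}{56047} \approx -1.1593$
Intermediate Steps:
$P{\left(u \right)} = 0$
$n = - \frac{56047}{64976}$ ($n = \frac{230}{-131} - \frac{443}{-496} = 230 \left(- \frac{1}{131}\right) - - \frac{443}{496} = - \frac{230}{131} + \frac{443}{496} = - \frac{56047}{64976} \approx -0.86258$)
$C{\left(W \right)} = 0$ ($C{\left(W \right)} = \frac{0^{2}}{4} = \frac{1}{4} \cdot 0 = 0$)
$\frac{1}{C{\left(o{\left(-4 \right)} \right)} + n} = \frac{1}{0 - \frac{56047}{64976}} = \frac{1}{- \frac{56047}{64976}} = - \frac{64976}{56047}$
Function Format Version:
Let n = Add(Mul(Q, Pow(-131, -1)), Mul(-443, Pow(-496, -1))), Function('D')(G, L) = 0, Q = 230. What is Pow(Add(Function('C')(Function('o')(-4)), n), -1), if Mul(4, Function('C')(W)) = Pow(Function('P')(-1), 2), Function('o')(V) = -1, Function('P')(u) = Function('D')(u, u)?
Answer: Rational(-64976, 56047) ≈ -1.1593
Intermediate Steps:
Function('P')(u) = 0
n = Rational(-56047, 64976) (n = Add(Mul(230, Pow(-131, -1)), Mul(-443, Pow(-496, -1))) = Add(Mul(230, Rational(-1, 131)), Mul(-443, Rational(-1, 496))) = Add(Rational(-230, 131), Rational(443, 496)) = Rational(-56047, 64976) ≈ -0.86258)
Function('C')(W) = 0 (Function('C')(W) = Mul(Rational(1, 4), Pow(0, 2)) = Mul(Rational(1, 4), 0) = 0)
Pow(Add(Function('C')(Function('o')(-4)), n), -1) = Pow(Add(0, Rational(-56047, 64976)), -1) = Pow(Rational(-56047, 64976), -1) = Rational(-64976, 56047)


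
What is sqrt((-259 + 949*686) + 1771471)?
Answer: sqrt(2422226) ≈ 1556.3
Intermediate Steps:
sqrt((-259 + 949*686) + 1771471) = sqrt((-259 + 651014) + 1771471) = sqrt(650755 + 1771471) = sqrt(2422226)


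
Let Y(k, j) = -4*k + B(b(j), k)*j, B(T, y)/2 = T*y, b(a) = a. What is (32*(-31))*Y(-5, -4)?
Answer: 138880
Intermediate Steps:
B(T, y) = 2*T*y (B(T, y) = 2*(T*y) = 2*T*y)
Y(k, j) = -4*k + 2*k*j**2 (Y(k, j) = -4*k + (2*j*k)*j = -4*k + 2*k*j**2)
(32*(-31))*Y(-5, -4) = (32*(-31))*(2*(-5)*(-2 + (-4)**2)) = -1984*(-5)*(-2 + 16) = -1984*(-5)*14 = -992*(-140) = 138880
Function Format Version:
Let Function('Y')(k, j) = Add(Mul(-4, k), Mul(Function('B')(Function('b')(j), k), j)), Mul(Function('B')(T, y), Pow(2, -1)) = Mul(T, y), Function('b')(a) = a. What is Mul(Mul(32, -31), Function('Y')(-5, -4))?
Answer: 138880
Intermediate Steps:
Function('B')(T, y) = Mul(2, T, y) (Function('B')(T, y) = Mul(2, Mul(T, y)) = Mul(2, T, y))
Function('Y')(k, j) = Add(Mul(-4, k), Mul(2, k, Pow(j, 2))) (Function('Y')(k, j) = Add(Mul(-4, k), Mul(Mul(2, j, k), j)) = Add(Mul(-4, k), Mul(2, k, Pow(j, 2))))
Mul(Mul(32, -31), Function('Y')(-5, -4)) = Mul(Mul(32, -31), Mul(2, -5, Add(-2, Pow(-4, 2)))) = Mul(-992, Mul(2, -5, Add(-2, 16))) = Mul(-992, Mul(2, -5, 14)) = Mul(-992, -140) = 138880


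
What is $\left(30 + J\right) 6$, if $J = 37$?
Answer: $402$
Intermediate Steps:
$\left(30 + J\right) 6 = \left(30 + 37\right) 6 = 67 \cdot 6 = 402$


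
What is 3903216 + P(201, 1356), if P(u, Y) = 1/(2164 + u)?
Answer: 9231105841/2365 ≈ 3.9032e+6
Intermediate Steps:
3903216 + P(201, 1356) = 3903216 + 1/(2164 + 201) = 3903216 + 1/2365 = 9231105841/2365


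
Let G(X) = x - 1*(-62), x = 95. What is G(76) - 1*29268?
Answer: -29111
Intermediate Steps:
G(X) = 157 (G(X) = 95 - 1*(-62) = 95 + 62 = 157)
G(76) - 1*29268 = 157 - 1*29268 = 157 - 29268 = -29111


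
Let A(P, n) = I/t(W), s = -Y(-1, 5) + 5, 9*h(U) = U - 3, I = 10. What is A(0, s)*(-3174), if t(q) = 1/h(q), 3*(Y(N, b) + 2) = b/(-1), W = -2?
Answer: 52900/3 ≈ 17633.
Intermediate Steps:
Y(N, b) = -2 - b/3 (Y(N, b) = -2 + (b/(-1))/3 = -2 + (b*(-1))/3 = -2 + (-b)/3 = -2 - b/3)
h(U) = -⅓ + U/9 (h(U) = (U - 3)/9 = (-3 + U)/9 = -⅓ + U/9)
t(q) = 1/(-⅓ + q/9)
s = 26/3 (s = -(-2 - ⅓*5) + 5 = -(-2 - 5/3) + 5 = -1*(-11/3) + 5 = 11/3 + 5 = 26/3 ≈ 8.6667)
A(P, n) = -50/9 (A(P, n) = 10/((9/(-3 - 2))) = 10/((9/(-5))) = 10/((9*(-⅕))) = 10/(-9/5) = 10*(-5/9) = -50/9)
A(0, s)*(-3174) = -50/9*(-3174) = 52900/3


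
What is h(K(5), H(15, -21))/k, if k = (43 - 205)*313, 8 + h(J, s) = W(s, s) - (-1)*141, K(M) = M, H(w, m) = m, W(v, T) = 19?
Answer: -76/25353 ≈ -0.0029977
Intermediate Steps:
h(J, s) = 152 (h(J, s) = -8 + (19 - (-1)*141) = -8 + (19 - 1*(-141)) = -8 + (19 + 141) = -8 + 160 = 152)
k = -50706 (k = -162*313 = -50706)
h(K(5), H(15, -21))/k = 152/(-50706) = 152*(-1/50706) = -76/25353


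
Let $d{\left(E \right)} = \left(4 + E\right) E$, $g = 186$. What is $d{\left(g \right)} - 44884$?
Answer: $-9544$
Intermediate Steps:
$d{\left(E \right)} = E \left(4 + E\right)$
$d{\left(g \right)} - 44884 = 186 \left(4 + 186\right) - 44884 = 186 \cdot 190 - 44884 = 35340 - 44884 = -9544$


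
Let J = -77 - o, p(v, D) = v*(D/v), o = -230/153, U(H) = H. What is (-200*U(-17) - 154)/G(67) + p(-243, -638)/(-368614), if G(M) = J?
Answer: -91530175097/2128930157 ≈ -42.994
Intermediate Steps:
o = -230/153 (o = -230*1/153 = -230/153 ≈ -1.5033)
p(v, D) = D
J = -11551/153 (J = -77 - 1*(-230/153) = -77 + 230/153 = -11551/153 ≈ -75.497)
G(M) = -11551/153
(-200*U(-17) - 154)/G(67) + p(-243, -638)/(-368614) = (-200*(-17) - 154)/(-11551/153) - 638/(-368614) = (3400 - 154)*(-153/11551) - 638*(-1/368614) = 3246*(-153/11551) + 319/184307 = -496638/11551 + 319/184307 = -91530175097/2128930157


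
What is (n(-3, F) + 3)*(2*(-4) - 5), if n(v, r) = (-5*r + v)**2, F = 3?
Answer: -4251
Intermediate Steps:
n(v, r) = (v - 5*r)**2
(n(-3, F) + 3)*(2*(-4) - 5) = ((-1*(-3) + 5*3)**2 + 3)*(2*(-4) - 5) = ((3 + 15)**2 + 3)*(-8 - 5) = (18**2 + 3)*(-13) = (324 + 3)*(-13) = 327*(-13) = -4251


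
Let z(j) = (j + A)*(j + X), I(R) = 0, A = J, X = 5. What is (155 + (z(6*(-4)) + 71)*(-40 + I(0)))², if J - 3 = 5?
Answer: 220374025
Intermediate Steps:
J = 8 (J = 3 + 5 = 8)
A = 8
z(j) = (5 + j)*(8 + j) (z(j) = (j + 8)*(j + 5) = (8 + j)*(5 + j) = (5 + j)*(8 + j))
(155 + (z(6*(-4)) + 71)*(-40 + I(0)))² = (155 + ((40 + (6*(-4))² + 13*(6*(-4))) + 71)*(-40 + 0))² = (155 + ((40 + (-24)² + 13*(-24)) + 71)*(-40))² = (155 + ((40 + 576 - 312) + 71)*(-40))² = (155 + (304 + 71)*(-40))² = (155 + 375*(-40))² = (155 - 15000)² = (-14845)² = 220374025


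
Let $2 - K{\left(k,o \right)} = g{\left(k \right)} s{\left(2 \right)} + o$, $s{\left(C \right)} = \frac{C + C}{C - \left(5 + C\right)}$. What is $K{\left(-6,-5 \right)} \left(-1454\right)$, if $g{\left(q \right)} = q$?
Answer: $- \frac{15994}{5} \approx -3198.8$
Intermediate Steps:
$s{\left(C \right)} = - \frac{2 C}{5}$ ($s{\left(C \right)} = \frac{2 C}{-5} = 2 C \left(- \frac{1}{5}\right) = - \frac{2 C}{5}$)
$K{\left(k,o \right)} = 2 - o + \frac{4 k}{5}$ ($K{\left(k,o \right)} = 2 - \left(k \left(\left(- \frac{2}{5}\right) 2\right) + o\right) = 2 - \left(k \left(- \frac{4}{5}\right) + o\right) = 2 - \left(- \frac{4 k}{5} + o\right) = 2 - \left(o - \frac{4 k}{5}\right) = 2 + \left(- o + \frac{4 k}{5}\right) = 2 - o + \frac{4 k}{5}$)
$K{\left(-6,-5 \right)} \left(-1454\right) = \left(2 - -5 + \frac{4}{5} \left(-6\right)\right) \left(-1454\right) = \left(2 + 5 - \frac{24}{5}\right) \left(-1454\right) = \frac{11}{5} \left(-1454\right) = - \frac{15994}{5}$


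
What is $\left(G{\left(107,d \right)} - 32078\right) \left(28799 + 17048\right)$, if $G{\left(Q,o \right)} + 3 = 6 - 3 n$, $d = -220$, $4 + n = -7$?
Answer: $-1469029574$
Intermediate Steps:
$n = -11$ ($n = -4 - 7 = -11$)
$G{\left(Q,o \right)} = 36$ ($G{\left(Q,o \right)} = -3 + \left(6 - -33\right) = -3 + \left(6 + 33\right) = -3 + 39 = 36$)
$\left(G{\left(107,d \right)} - 32078\right) \left(28799 + 17048\right) = \left(36 - 32078\right) \left(28799 + 17048\right) = \left(-32042\right) 45847 = -1469029574$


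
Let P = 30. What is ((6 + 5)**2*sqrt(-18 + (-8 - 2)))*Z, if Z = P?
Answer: 7260*I*sqrt(7) ≈ 19208.0*I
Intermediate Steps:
Z = 30
((6 + 5)**2*sqrt(-18 + (-8 - 2)))*Z = ((6 + 5)**2*sqrt(-18 + (-8 - 2)))*30 = (11**2*sqrt(-18 - 10))*30 = (121*sqrt(-28))*30 = (121*(2*I*sqrt(7)))*30 = (242*I*sqrt(7))*30 = 7260*I*sqrt(7)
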